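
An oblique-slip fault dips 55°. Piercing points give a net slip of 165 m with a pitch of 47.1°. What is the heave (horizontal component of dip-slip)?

dip-slip = net slip × sin(rake) = 165 m × sin(47.1°) = 120.9 m
heave = dip-slip × cos(dip) = 120.9 × cos(55°) = 69.3 m

69.3 m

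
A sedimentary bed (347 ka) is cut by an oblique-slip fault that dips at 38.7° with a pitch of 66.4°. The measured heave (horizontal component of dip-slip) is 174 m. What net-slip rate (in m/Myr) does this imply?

701 m/Myr

dip-slip = heave / cos(dip) = 174 / cos(38.7°) = 223 m
net slip = dip-slip / sin(rake) = 223 / sin(66.4°) = 243.3 m
rate = 243.3 m / 347 ka = 0.000701 m/yr = 701 m/Myr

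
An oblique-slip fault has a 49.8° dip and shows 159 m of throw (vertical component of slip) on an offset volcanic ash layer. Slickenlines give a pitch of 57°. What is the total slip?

dip-slip = throw / sin(dip) = 159 / sin(49.8°) = 208.2 m
net slip = dip-slip / sin(rake) = 208.2 / sin(57°) = 248 m

248 m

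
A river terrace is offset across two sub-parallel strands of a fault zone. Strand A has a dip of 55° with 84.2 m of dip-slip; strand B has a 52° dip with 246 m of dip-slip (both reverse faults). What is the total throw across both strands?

throw_A = 84.2 × sin(55°) = 68.97 m
throw_B = 246 × sin(52°) = 193.9 m
total = 68.97 + 193.9 = 263 m

263 m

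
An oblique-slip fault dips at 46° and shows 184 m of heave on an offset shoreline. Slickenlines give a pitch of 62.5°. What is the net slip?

299 m

dip-slip = heave / cos(dip) = 184 / cos(46°) = 264.9 m
net slip = dip-slip / sin(rake) = 264.9 / sin(62.5°) = 299 m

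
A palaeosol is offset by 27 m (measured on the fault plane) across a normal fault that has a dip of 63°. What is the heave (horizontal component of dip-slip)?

heave = dip-slip × cos(dip) = 27 m × cos(63°) = 12.3 m

12.3 m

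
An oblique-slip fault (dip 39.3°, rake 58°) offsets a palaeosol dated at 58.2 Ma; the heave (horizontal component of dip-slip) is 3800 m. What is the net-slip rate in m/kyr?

0.0995 m/kyr

dip-slip = heave / cos(dip) = 3800 / cos(39.3°) = 4911 m
net slip = dip-slip / sin(rake) = 4911 / sin(58°) = 5790 m
rate = 5790 m / 58.2 Ma = 0.0000995 m/yr = 0.0995 m/kyr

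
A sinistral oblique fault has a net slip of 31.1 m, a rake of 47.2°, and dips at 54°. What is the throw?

18.5 m

dip-slip = net slip × sin(rake) = 31.1 m × sin(47.2°) = 22.82 m
throw = dip-slip × sin(dip) = 22.82 × sin(54°) = 18.5 m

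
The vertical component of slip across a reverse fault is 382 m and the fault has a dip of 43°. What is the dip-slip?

dip-slip = throw / sin(dip) = 382 / sin(43°) = 560 m

560 m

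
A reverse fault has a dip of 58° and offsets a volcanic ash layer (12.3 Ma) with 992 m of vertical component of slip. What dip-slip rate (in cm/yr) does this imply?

0.00951 cm/yr

dip-slip = throw / sin(dip) = 992 m / sin(58°) = 1170 m
rate = 1170 m / 12.3 Ma = 0.0000951 m/yr = 0.00951 cm/yr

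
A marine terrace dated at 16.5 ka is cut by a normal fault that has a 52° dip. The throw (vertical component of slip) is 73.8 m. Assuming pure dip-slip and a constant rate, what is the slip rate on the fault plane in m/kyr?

5.68 m/kyr

dip-slip = throw / sin(dip) = 73.8 m / sin(52°) = 93.65 m
rate = 93.65 m / 16.5 ka = 0.00568 m/yr = 5.68 m/kyr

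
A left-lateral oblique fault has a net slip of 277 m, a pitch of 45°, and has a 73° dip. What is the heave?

57.3 m

dip-slip = net slip × sin(rake) = 277 m × sin(45°) = 195.9 m
heave = dip-slip × cos(dip) = 195.9 × cos(73°) = 57.3 m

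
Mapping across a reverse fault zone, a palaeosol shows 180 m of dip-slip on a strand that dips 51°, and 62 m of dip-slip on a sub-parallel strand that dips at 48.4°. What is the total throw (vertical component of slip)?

throw_A = 180 × sin(51°) = 139.9 m
throw_B = 62 × sin(48.4°) = 46.36 m
total = 139.9 + 46.36 = 186 m

186 m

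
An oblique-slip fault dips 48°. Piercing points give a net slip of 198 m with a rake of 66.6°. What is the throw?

dip-slip = net slip × sin(rake) = 198 m × sin(66.6°) = 181.7 m
throw = dip-slip × sin(dip) = 181.7 × sin(48°) = 135 m

135 m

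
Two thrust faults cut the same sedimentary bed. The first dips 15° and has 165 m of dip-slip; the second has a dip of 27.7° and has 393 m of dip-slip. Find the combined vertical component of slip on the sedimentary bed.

throw_A = 165 × sin(15°) = 42.71 m
throw_B = 393 × sin(27.7°) = 182.7 m
total = 42.71 + 182.7 = 225 m

225 m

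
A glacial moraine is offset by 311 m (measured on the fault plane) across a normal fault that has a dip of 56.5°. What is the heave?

heave = dip-slip × cos(dip) = 311 m × cos(56.5°) = 172 m

172 m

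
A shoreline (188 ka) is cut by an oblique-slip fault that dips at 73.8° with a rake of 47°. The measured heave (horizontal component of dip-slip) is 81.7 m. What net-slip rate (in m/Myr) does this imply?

2130 m/Myr

dip-slip = heave / cos(dip) = 81.7 / cos(73.8°) = 292.8 m
net slip = dip-slip / sin(rake) = 292.8 / sin(47°) = 400.4 m
rate = 400.4 m / 188 ka = 0.00213 m/yr = 2130 m/Myr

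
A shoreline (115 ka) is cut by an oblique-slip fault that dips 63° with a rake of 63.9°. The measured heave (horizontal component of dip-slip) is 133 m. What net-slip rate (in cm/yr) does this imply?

0.284 cm/yr

dip-slip = heave / cos(dip) = 133 / cos(63°) = 293 m
net slip = dip-slip / sin(rake) = 293 / sin(63.9°) = 326.2 m
rate = 326.2 m / 115 ka = 0.00284 m/yr = 0.284 cm/yr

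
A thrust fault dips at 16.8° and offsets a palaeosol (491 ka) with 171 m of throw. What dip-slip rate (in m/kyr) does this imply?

1.20 m/kyr

dip-slip = throw / sin(dip) = 171 m / sin(16.8°) = 591.6 m
rate = 591.6 m / 491 ka = 0.00120 m/yr = 1.20 m/kyr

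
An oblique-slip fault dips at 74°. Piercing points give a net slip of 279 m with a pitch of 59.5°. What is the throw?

231 m

dip-slip = net slip × sin(rake) = 279 m × sin(59.5°) = 240.4 m
throw = dip-slip × sin(dip) = 240.4 × sin(74°) = 231 m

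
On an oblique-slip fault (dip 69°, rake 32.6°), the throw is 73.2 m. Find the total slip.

146 m

dip-slip = throw / sin(dip) = 73.2 / sin(69°) = 78.41 m
net slip = dip-slip / sin(rake) = 78.41 / sin(32.6°) = 146 m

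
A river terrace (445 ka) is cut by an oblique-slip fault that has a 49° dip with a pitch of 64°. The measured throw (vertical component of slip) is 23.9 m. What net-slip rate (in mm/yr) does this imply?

0.0792 mm/yr

dip-slip = throw / sin(dip) = 23.9 / sin(49°) = 31.67 m
net slip = dip-slip / sin(rake) = 31.67 / sin(64°) = 35.23 m
rate = 35.23 m / 445 ka = 0.0000792 m/yr = 0.0792 mm/yr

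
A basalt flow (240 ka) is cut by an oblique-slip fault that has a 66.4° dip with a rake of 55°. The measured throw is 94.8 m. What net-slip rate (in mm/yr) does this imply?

0.526 mm/yr

dip-slip = throw / sin(dip) = 94.8 / sin(66.4°) = 103.5 m
net slip = dip-slip / sin(rake) = 103.5 / sin(55°) = 126.3 m
rate = 126.3 m / 240 ka = 0.000526 m/yr = 0.526 mm/yr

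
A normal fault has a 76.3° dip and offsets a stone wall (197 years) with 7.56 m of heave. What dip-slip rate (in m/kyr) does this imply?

dip-slip = heave / cos(dip) = 7.56 m / cos(76.3°) = 31.92 m
rate = 31.92 m / 197 years = 0.162 m/yr = 162 m/kyr

162 m/kyr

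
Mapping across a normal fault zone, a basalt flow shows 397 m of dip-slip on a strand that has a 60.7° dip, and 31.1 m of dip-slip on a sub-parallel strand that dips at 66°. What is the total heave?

heave_A = 397 × cos(60.7°) = 194.3 m
heave_B = 31.1 × cos(66°) = 12.65 m
total = 194.3 + 12.65 = 207 m

207 m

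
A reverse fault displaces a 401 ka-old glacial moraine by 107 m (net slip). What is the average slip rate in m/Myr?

rate = 107 m / 401 ka = 0.000267 m/yr = 267 m/Myr

267 m/Myr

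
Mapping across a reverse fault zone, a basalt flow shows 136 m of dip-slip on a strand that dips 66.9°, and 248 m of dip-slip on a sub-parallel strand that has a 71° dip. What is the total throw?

360 m

throw_A = 136 × sin(66.9°) = 125.1 m
throw_B = 248 × sin(71°) = 234.5 m
total = 125.1 + 234.5 = 360 m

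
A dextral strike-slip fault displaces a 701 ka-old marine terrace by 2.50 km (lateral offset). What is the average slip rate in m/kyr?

3.57 m/kyr

rate = 2.50 km / 701 ka = 0.00357 m/yr = 3.57 m/kyr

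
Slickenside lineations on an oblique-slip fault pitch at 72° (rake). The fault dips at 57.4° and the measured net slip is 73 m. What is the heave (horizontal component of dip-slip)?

dip-slip = net slip × sin(rake) = 73 m × sin(72°) = 69.43 m
heave = dip-slip × cos(dip) = 69.43 × cos(57.4°) = 37.4 m

37.4 m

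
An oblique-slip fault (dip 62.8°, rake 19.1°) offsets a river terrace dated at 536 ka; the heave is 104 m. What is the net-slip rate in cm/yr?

0.130 cm/yr

dip-slip = heave / cos(dip) = 104 / cos(62.8°) = 227.5 m
net slip = dip-slip / sin(rake) = 227.5 / sin(19.1°) = 695.3 m
rate = 695.3 m / 536 ka = 0.00130 m/yr = 0.130 cm/yr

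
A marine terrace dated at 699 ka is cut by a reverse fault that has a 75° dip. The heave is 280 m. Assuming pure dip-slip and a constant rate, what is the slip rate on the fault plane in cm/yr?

dip-slip = heave / cos(dip) = 280 m / cos(75°) = 1082 m
rate = 1082 m / 699 ka = 0.00155 m/yr = 0.155 cm/yr

0.155 cm/yr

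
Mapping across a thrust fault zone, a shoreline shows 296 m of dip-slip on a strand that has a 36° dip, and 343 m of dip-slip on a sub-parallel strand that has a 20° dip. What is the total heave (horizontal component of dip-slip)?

562 m

heave_A = 296 × cos(36°) = 239.5 m
heave_B = 343 × cos(20°) = 322.3 m
total = 239.5 + 322.3 = 562 m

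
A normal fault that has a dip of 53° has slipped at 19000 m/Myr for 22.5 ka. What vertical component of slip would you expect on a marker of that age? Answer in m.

341 m

dip-slip = rate × time = 19000 m/Myr × 22.5 ka = 427.5 m
throw = dip-slip × sin(dip) = 427.5 × sin(53°) = 341 m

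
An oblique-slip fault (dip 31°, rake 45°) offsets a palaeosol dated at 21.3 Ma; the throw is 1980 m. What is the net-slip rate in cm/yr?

dip-slip = throw / sin(dip) = 1980 / sin(31°) = 3844 m
net slip = dip-slip / sin(rake) = 3844 / sin(45°) = 5437 m
rate = 5437 m / 21.3 Ma = 0.000255 m/yr = 0.0255 cm/yr

0.0255 cm/yr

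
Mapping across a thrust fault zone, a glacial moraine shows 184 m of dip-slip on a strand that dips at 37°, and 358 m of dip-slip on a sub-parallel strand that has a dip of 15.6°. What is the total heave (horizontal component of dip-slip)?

492 m

heave_A = 184 × cos(37°) = 146.9 m
heave_B = 358 × cos(15.6°) = 344.8 m
total = 146.9 + 344.8 = 492 m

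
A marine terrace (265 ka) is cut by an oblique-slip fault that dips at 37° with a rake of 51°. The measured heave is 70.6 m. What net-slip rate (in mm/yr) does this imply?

0.429 mm/yr

dip-slip = heave / cos(dip) = 70.6 / cos(37°) = 88.40 m
net slip = dip-slip / sin(rake) = 88.40 / sin(51°) = 113.8 m
rate = 113.8 m / 265 ka = 0.000429 m/yr = 0.429 mm/yr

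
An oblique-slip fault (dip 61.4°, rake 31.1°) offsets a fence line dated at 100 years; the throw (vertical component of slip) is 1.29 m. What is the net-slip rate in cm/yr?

dip-slip = throw / sin(dip) = 1.29 / sin(61.4°) = 1.469 m
net slip = dip-slip / sin(rake) = 1.469 / sin(31.1°) = 2.844 m
rate = 2.844 m / 100 years = 0.0284 m/yr = 2.84 cm/yr

2.84 cm/yr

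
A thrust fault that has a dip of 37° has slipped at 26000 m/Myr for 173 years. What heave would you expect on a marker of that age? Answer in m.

dip-slip = rate × time = 26000 m/Myr × 173 years = 4.498 m
heave = dip-slip × cos(dip) = 4.498 × cos(37°) = 3.59 m

3.59 m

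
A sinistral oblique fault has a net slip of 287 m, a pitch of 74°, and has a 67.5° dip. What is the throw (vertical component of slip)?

255 m

dip-slip = net slip × sin(rake) = 287 m × sin(74°) = 275.9 m
throw = dip-slip × sin(dip) = 275.9 × sin(67.5°) = 255 m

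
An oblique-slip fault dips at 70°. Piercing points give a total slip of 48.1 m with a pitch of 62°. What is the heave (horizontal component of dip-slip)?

dip-slip = net slip × sin(rake) = 48.1 m × sin(62°) = 42.47 m
heave = dip-slip × cos(dip) = 42.47 × cos(70°) = 14.5 m

14.5 m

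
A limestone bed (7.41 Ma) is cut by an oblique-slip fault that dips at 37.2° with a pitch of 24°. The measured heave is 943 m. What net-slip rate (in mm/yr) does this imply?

0.393 mm/yr

dip-slip = heave / cos(dip) = 943 / cos(37.2°) = 1184 m
net slip = dip-slip / sin(rake) = 1184 / sin(24°) = 2911 m
rate = 2911 m / 7.41 Ma = 0.000393 m/yr = 0.393 mm/yr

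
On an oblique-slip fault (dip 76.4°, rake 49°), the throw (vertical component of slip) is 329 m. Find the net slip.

449 m

dip-slip = throw / sin(dip) = 329 / sin(76.4°) = 338.5 m
net slip = dip-slip / sin(rake) = 338.5 / sin(49°) = 449 m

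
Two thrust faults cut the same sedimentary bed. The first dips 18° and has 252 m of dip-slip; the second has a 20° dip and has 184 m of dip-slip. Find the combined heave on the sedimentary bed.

413 m

heave_A = 252 × cos(18°) = 239.7 m
heave_B = 184 × cos(20°) = 172.9 m
total = 239.7 + 172.9 = 413 m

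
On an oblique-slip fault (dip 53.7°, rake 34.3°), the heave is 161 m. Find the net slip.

483 m

dip-slip = heave / cos(dip) = 161 / cos(53.7°) = 272 m
net slip = dip-slip / sin(rake) = 272 / sin(34.3°) = 483 m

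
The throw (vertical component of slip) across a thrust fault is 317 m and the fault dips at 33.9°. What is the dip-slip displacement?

568 m

dip-slip = throw / sin(dip) = 317 / sin(33.9°) = 568 m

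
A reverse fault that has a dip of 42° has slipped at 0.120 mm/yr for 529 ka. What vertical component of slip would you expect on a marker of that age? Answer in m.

dip-slip = rate × time = 0.120 mm/yr × 529 ka = 63.48 m
throw = dip-slip × sin(dip) = 63.48 × sin(42°) = 42.5 m

42.5 m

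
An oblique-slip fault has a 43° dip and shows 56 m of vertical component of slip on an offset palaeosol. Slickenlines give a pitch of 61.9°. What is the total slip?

dip-slip = throw / sin(dip) = 56 / sin(43°) = 82.11 m
net slip = dip-slip / sin(rake) = 82.11 / sin(61.9°) = 93.1 m

93.1 m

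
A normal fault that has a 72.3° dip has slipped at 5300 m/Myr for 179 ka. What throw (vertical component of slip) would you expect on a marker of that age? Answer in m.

904 m

dip-slip = rate × time = 5300 m/Myr × 179 ka = 948.7 m
throw = dip-slip × sin(dip) = 948.7 × sin(72.3°) = 904 m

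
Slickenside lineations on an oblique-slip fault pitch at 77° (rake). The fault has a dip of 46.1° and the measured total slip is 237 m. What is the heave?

dip-slip = net slip × sin(rake) = 237 m × sin(77°) = 230.9 m
heave = dip-slip × cos(dip) = 230.9 × cos(46.1°) = 160 m

160 m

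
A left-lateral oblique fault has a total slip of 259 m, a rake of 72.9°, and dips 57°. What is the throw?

dip-slip = net slip × sin(rake) = 259 m × sin(72.9°) = 247.6 m
throw = dip-slip × sin(dip) = 247.6 × sin(57°) = 208 m

208 m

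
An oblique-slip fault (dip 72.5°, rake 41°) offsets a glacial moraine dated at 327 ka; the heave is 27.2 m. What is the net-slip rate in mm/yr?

0.422 mm/yr

dip-slip = heave / cos(dip) = 27.2 / cos(72.5°) = 90.45 m
net slip = dip-slip / sin(rake) = 90.45 / sin(41°) = 137.9 m
rate = 137.9 m / 327 ka = 0.000422 m/yr = 0.422 mm/yr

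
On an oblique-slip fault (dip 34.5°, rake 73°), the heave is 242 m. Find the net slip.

307 m

dip-slip = heave / cos(dip) = 242 / cos(34.5°) = 293.6 m
net slip = dip-slip / sin(rake) = 293.6 / sin(73°) = 307 m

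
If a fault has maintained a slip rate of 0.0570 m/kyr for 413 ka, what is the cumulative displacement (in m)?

23.5 m

slip = rate × time = 0.0570 m/kyr × 413 ka = 23.5 m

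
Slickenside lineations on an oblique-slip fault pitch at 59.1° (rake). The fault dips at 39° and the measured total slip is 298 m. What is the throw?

dip-slip = net slip × sin(rake) = 298 m × sin(59.1°) = 255.7 m
throw = dip-slip × sin(dip) = 255.7 × sin(39°) = 161 m

161 m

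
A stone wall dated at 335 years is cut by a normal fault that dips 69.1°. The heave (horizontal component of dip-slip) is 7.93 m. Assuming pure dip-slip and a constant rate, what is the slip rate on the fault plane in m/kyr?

dip-slip = heave / cos(dip) = 7.93 m / cos(69.1°) = 22.23 m
rate = 22.23 m / 335 years = 0.0664 m/yr = 66.4 m/kyr

66.4 m/kyr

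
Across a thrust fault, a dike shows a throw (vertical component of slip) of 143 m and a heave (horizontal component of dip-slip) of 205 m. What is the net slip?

net slip = √(throw² + heave²) = √(143² + 205²) = 250 m

250 m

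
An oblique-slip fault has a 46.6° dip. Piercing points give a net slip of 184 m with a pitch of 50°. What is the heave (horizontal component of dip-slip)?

96.8 m

dip-slip = net slip × sin(rake) = 184 m × sin(50°) = 141 m
heave = dip-slip × cos(dip) = 141 × cos(46.6°) = 96.8 m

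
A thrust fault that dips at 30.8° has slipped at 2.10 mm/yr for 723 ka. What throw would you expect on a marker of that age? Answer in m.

777 m

dip-slip = rate × time = 2.10 mm/yr × 723 ka = 1518 m
throw = dip-slip × sin(dip) = 1518 × sin(30.8°) = 777 m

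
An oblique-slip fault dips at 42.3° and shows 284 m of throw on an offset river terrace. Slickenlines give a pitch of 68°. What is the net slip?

455 m

dip-slip = throw / sin(dip) = 284 / sin(42.3°) = 422 m
net slip = dip-slip / sin(rake) = 422 / sin(68°) = 455 m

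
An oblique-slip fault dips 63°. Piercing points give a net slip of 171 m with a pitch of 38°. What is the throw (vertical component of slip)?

dip-slip = net slip × sin(rake) = 171 m × sin(38°) = 105.3 m
throw = dip-slip × sin(dip) = 105.3 × sin(63°) = 93.8 m

93.8 m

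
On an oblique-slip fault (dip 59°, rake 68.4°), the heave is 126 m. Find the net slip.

263 m

dip-slip = heave / cos(dip) = 126 / cos(59°) = 244.6 m
net slip = dip-slip / sin(rake) = 244.6 / sin(68.4°) = 263 m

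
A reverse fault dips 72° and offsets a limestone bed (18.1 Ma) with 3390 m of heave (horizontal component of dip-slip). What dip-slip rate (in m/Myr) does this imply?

dip-slip = heave / cos(dip) = 3390 m / cos(72°) = 10970 m
rate = 10970 m / 18.1 Ma = 0.000606 m/yr = 606 m/Myr

606 m/Myr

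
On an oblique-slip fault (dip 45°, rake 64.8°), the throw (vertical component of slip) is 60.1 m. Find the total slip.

dip-slip = throw / sin(dip) = 60.1 / sin(45°) = 84.99 m
net slip = dip-slip / sin(rake) = 84.99 / sin(64.8°) = 93.9 m

93.9 m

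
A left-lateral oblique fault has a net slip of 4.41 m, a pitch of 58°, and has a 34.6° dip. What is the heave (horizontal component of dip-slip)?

3.08 m

dip-slip = net slip × sin(rake) = 4.41 m × sin(58°) = 3.740 m
heave = dip-slip × cos(dip) = 3.740 × cos(34.6°) = 3.08 m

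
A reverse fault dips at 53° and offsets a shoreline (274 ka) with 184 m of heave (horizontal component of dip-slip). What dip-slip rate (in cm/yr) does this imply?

0.112 cm/yr

dip-slip = heave / cos(dip) = 184 m / cos(53°) = 305.7 m
rate = 305.7 m / 274 ka = 0.00112 m/yr = 0.112 cm/yr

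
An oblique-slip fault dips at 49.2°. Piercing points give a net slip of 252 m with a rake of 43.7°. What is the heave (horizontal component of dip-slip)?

dip-slip = net slip × sin(rake) = 252 m × sin(43.7°) = 174.1 m
heave = dip-slip × cos(dip) = 174.1 × cos(49.2°) = 114 m

114 m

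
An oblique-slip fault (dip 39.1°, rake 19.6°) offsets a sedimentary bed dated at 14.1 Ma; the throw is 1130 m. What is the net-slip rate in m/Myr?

379 m/Myr

dip-slip = throw / sin(dip) = 1130 / sin(39.1°) = 1792 m
net slip = dip-slip / sin(rake) = 1792 / sin(19.6°) = 5341 m
rate = 5341 m / 14.1 Ma = 0.000379 m/yr = 379 m/Myr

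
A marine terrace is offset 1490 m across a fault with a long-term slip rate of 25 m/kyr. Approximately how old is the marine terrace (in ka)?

59.6 ka

age = offset / rate = 1490 m / (25 m/kyr) = 59600 yr = 59.6 ka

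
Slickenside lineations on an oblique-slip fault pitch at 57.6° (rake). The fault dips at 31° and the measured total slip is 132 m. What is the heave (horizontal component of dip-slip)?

95.5 m

dip-slip = net slip × sin(rake) = 132 m × sin(57.6°) = 111.5 m
heave = dip-slip × cos(dip) = 111.5 × cos(31°) = 95.5 m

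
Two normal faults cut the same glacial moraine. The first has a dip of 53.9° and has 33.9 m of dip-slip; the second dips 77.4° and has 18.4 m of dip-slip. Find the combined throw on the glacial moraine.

45.3 m

throw_A = 33.9 × sin(53.9°) = 27.39 m
throw_B = 18.4 × sin(77.4°) = 17.96 m
total = 27.39 + 17.96 = 45.3 m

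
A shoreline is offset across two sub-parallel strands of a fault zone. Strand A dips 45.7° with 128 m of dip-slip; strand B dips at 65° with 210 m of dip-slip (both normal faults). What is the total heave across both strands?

178 m

heave_A = 128 × cos(45.7°) = 89.40 m
heave_B = 210 × cos(65°) = 88.75 m
total = 89.40 + 88.75 = 178 m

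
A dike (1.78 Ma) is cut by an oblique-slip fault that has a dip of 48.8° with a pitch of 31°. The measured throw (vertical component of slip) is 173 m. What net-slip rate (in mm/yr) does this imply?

0.251 mm/yr

dip-slip = throw / sin(dip) = 173 / sin(48.8°) = 229.9 m
net slip = dip-slip / sin(rake) = 229.9 / sin(31°) = 446.4 m
rate = 446.4 m / 1.78 Ma = 0.000251 m/yr = 0.251 mm/yr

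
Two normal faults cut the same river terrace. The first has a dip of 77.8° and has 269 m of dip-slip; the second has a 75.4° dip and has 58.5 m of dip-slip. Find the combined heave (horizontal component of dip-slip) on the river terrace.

heave_A = 269 × cos(77.8°) = 56.85 m
heave_B = 58.5 × cos(75.4°) = 14.75 m
total = 56.85 + 14.75 = 71.6 m

71.6 m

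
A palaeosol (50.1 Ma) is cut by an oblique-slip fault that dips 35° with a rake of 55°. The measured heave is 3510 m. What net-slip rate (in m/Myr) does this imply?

104 m/Myr

dip-slip = heave / cos(dip) = 3510 / cos(35°) = 4285 m
net slip = dip-slip / sin(rake) = 4285 / sin(55°) = 5231 m
rate = 5231 m / 50.1 Ma = 0.000104 m/yr = 104 m/Myr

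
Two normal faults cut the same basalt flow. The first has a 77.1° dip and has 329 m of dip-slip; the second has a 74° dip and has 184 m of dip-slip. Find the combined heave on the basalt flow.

124 m

heave_A = 329 × cos(77.1°) = 73.45 m
heave_B = 184 × cos(74°) = 50.72 m
total = 73.45 + 50.72 = 124 m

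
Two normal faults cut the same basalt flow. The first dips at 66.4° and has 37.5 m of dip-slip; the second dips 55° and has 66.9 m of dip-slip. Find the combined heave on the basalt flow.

heave_A = 37.5 × cos(66.4°) = 15.01 m
heave_B = 66.9 × cos(55°) = 38.37 m
total = 15.01 + 38.37 = 53.4 m

53.4 m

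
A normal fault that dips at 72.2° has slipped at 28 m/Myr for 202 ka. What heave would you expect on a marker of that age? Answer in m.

1.73 m

dip-slip = rate × time = 28 m/Myr × 202 ka = 5.656 m
heave = dip-slip × cos(dip) = 5.656 × cos(72.2°) = 1.73 m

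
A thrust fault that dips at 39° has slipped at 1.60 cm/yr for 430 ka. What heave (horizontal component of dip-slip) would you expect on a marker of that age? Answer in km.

dip-slip = rate × time = 1.60 cm/yr × 430 ka = 6880 m
heave = dip-slip × cos(dip) = 6880 × cos(39°) = 5350 m = 5.35 km

5.35 km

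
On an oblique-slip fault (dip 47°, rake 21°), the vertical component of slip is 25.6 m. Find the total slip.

dip-slip = throw / sin(dip) = 25.6 / sin(47°) = 35 m
net slip = dip-slip / sin(rake) = 35 / sin(21°) = 97.7 m

97.7 m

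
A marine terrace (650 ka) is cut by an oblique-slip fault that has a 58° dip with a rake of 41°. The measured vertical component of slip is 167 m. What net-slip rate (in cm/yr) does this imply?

dip-slip = throw / sin(dip) = 167 / sin(58°) = 196.9 m
net slip = dip-slip / sin(rake) = 196.9 / sin(41°) = 300.2 m
rate = 300.2 m / 650 ka = 0.000462 m/yr = 0.0462 cm/yr

0.0462 cm/yr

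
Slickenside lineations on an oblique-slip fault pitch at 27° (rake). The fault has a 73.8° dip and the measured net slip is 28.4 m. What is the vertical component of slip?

dip-slip = net slip × sin(rake) = 28.4 m × sin(27°) = 12.89 m
throw = dip-slip × sin(dip) = 12.89 × sin(73.8°) = 12.4 m

12.4 m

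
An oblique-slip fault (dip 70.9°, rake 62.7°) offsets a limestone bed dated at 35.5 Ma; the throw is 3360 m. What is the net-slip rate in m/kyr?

dip-slip = throw / sin(dip) = 3360 / sin(70.9°) = 3556 m
net slip = dip-slip / sin(rake) = 3556 / sin(62.7°) = 4001 m
rate = 4001 m / 35.5 Ma = 0.000113 m/yr = 0.113 m/kyr

0.113 m/kyr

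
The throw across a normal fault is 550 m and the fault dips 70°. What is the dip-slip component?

dip-slip = throw / sin(dip) = 550 / sin(70°) = 585 m

585 m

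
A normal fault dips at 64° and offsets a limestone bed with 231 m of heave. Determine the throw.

throw = heave × tan(dip) = 231 × tan(64°) = 474 m

474 m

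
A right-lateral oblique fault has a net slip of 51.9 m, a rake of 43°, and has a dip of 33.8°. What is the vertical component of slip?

19.7 m

dip-slip = net slip × sin(rake) = 51.9 m × sin(43°) = 35.40 m
throw = dip-slip × sin(dip) = 35.40 × sin(33.8°) = 19.7 m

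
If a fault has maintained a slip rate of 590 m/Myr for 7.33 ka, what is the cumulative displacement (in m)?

4.32 m

slip = rate × time = 590 m/Myr × 7.33 ka = 4.32 m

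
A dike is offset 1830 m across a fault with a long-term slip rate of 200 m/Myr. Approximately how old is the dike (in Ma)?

age = offset / rate = 1830 m / (200 m/Myr) = 9.15e+06 yr = 9.15 Ma

9.15 Ma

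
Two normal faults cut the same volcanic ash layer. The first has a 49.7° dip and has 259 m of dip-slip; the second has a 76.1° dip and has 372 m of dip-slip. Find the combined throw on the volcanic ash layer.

559 m

throw_A = 259 × sin(49.7°) = 197.5 m
throw_B = 372 × sin(76.1°) = 361.1 m
total = 197.5 + 361.1 = 559 m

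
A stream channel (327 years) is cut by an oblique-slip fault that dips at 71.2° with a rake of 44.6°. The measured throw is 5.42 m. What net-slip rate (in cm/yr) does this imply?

2.49 cm/yr

dip-slip = throw / sin(dip) = 5.42 / sin(71.2°) = 5.725 m
net slip = dip-slip / sin(rake) = 5.725 / sin(44.6°) = 8.154 m
rate = 8.154 m / 327 years = 0.0249 m/yr = 2.49 cm/yr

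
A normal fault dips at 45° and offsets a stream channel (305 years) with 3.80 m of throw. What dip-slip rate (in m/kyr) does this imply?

17.6 m/kyr

dip-slip = throw / sin(dip) = 3.80 m / sin(45°) = 5.374 m
rate = 5.374 m / 305 years = 0.0176 m/yr = 17.6 m/kyr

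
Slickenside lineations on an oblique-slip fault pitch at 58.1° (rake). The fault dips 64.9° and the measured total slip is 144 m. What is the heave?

51.9 m

dip-slip = net slip × sin(rake) = 144 m × sin(58.1°) = 122.3 m
heave = dip-slip × cos(dip) = 122.3 × cos(64.9°) = 51.9 m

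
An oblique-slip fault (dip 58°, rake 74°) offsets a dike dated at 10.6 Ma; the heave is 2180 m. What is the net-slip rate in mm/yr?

dip-slip = heave / cos(dip) = 2180 / cos(58°) = 4114 m
net slip = dip-slip / sin(rake) = 4114 / sin(74°) = 4280 m
rate = 4280 m / 10.6 Ma = 0.000404 m/yr = 0.404 mm/yr

0.404 mm/yr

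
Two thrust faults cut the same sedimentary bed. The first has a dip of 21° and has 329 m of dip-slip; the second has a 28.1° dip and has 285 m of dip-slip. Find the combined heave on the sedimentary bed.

heave_A = 329 × cos(21°) = 307.1 m
heave_B = 285 × cos(28.1°) = 251.4 m
total = 307.1 + 251.4 = 559 m

559 m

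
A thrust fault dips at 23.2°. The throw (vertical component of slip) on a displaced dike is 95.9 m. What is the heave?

heave = throw / tan(dip) = 95.9 / tan(23.2°) = 224 m

224 m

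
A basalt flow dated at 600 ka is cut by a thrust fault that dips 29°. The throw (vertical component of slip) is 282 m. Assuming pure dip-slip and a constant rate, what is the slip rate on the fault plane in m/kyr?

0.969 m/kyr

dip-slip = throw / sin(dip) = 282 m / sin(29°) = 581.7 m
rate = 581.7 m / 600 ka = 0.000969 m/yr = 0.969 m/kyr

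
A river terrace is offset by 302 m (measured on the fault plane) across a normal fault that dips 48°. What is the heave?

heave = dip-slip × cos(dip) = 302 m × cos(48°) = 202 m

202 m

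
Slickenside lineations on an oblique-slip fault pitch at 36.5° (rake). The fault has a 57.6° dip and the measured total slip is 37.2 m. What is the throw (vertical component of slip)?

dip-slip = net slip × sin(rake) = 37.2 m × sin(36.5°) = 22.13 m
throw = dip-slip × sin(dip) = 22.13 × sin(57.6°) = 18.7 m

18.7 m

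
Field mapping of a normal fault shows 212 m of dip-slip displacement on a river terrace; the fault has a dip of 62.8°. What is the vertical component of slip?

throw = dip-slip × sin(dip) = 212 m × sin(62.8°) = 189 m

189 m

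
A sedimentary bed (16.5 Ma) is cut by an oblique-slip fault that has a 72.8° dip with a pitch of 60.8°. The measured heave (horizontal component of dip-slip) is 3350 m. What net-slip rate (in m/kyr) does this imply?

0.787 m/kyr

dip-slip = heave / cos(dip) = 3350 / cos(72.8°) = 11330 m
net slip = dip-slip / sin(rake) = 11330 / sin(60.8°) = 12980 m
rate = 12980 m / 16.5 Ma = 0.000787 m/yr = 0.787 m/kyr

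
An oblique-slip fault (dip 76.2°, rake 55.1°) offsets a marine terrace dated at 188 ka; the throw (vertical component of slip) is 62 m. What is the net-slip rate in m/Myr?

dip-slip = throw / sin(dip) = 62 / sin(76.2°) = 63.84 m
net slip = dip-slip / sin(rake) = 63.84 / sin(55.1°) = 77.84 m
rate = 77.84 m / 188 ka = 0.000414 m/yr = 414 m/Myr

414 m/Myr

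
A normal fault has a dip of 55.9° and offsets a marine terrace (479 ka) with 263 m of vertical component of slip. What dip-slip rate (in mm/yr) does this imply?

dip-slip = throw / sin(dip) = 263 m / sin(55.9°) = 317.6 m
rate = 317.6 m / 479 ka = 0.000663 m/yr = 0.663 mm/yr

0.663 mm/yr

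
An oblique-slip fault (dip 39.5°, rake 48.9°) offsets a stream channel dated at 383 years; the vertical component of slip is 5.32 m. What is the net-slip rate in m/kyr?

29 m/kyr

dip-slip = throw / sin(dip) = 5.32 / sin(39.5°) = 8.364 m
net slip = dip-slip / sin(rake) = 8.364 / sin(48.9°) = 11.10 m
rate = 11.10 m / 383 years = 0.0290 m/yr = 29 m/kyr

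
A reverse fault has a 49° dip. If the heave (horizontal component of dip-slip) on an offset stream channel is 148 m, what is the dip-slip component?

226 m

dip-slip = heave / cos(dip) = 148 / cos(49°) = 226 m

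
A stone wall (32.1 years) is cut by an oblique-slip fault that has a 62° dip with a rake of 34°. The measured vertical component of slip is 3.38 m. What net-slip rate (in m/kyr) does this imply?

dip-slip = throw / sin(dip) = 3.38 / sin(62°) = 3.828 m
net slip = dip-slip / sin(rake) = 3.828 / sin(34°) = 6.846 m
rate = 6.846 m / 32.1 years = 0.213 m/yr = 213 m/kyr

213 m/kyr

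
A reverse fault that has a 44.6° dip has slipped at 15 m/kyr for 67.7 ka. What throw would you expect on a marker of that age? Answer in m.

dip-slip = rate × time = 15 m/kyr × 67.7 ka = 1016 m
throw = dip-slip × sin(dip) = 1016 × sin(44.6°) = 713 m

713 m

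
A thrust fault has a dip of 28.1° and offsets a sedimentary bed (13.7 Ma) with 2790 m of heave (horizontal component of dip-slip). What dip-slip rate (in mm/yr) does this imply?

dip-slip = heave / cos(dip) = 2790 m / cos(28.1°) = 3163 m
rate = 3163 m / 13.7 Ma = 0.000231 m/yr = 0.231 mm/yr

0.231 mm/yr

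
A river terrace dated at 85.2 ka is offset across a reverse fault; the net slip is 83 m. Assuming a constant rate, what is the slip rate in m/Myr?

974 m/Myr

rate = 83 m / 85.2 ka = 0.000974 m/yr = 974 m/Myr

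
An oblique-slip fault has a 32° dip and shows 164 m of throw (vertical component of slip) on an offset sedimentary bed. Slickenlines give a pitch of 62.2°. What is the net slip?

dip-slip = throw / sin(dip) = 164 / sin(32°) = 309.5 m
net slip = dip-slip / sin(rake) = 309.5 / sin(62.2°) = 350 m

350 m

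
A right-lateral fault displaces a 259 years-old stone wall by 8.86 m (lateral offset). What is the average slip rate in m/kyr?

rate = 8.86 m / 259 years = 0.0342 m/yr = 34.2 m/kyr

34.2 m/kyr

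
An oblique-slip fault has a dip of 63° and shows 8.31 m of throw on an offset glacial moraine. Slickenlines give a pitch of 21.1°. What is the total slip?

25.9 m

dip-slip = throw / sin(dip) = 8.31 / sin(63°) = 9.327 m
net slip = dip-slip / sin(rake) = 9.327 / sin(21.1°) = 25.9 m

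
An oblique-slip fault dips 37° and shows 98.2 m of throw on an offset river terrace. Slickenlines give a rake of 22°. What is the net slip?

436 m

dip-slip = throw / sin(dip) = 98.2 / sin(37°) = 163.2 m
net slip = dip-slip / sin(rake) = 163.2 / sin(22°) = 436 m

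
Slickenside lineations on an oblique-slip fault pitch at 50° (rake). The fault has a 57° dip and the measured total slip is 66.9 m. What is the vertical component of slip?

43 m

dip-slip = net slip × sin(rake) = 66.9 m × sin(50°) = 51.25 m
throw = dip-slip × sin(dip) = 51.25 × sin(57°) = 43 m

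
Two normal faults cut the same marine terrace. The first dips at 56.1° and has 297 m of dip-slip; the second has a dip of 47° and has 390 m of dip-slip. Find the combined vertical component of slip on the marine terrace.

532 m

throw_A = 297 × sin(56.1°) = 246.5 m
throw_B = 390 × sin(47°) = 285.2 m
total = 246.5 + 285.2 = 532 m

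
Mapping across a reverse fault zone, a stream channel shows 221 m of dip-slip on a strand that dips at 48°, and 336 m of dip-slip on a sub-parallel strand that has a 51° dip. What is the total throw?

throw_A = 221 × sin(48°) = 164.2 m
throw_B = 336 × sin(51°) = 261.1 m
total = 164.2 + 261.1 = 425 m

425 m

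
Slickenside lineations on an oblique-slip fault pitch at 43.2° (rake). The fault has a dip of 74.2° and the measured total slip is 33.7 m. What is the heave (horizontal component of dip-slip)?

dip-slip = net slip × sin(rake) = 33.7 m × sin(43.2°) = 23.07 m
heave = dip-slip × cos(dip) = 23.07 × cos(74.2°) = 6.28 m

6.28 m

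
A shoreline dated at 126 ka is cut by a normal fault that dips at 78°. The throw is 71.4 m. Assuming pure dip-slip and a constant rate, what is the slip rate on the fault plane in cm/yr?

dip-slip = throw / sin(dip) = 71.4 m / sin(78°) = 73 m
rate = 73 m / 126 ka = 0.000579 m/yr = 0.0579 cm/yr

0.0579 cm/yr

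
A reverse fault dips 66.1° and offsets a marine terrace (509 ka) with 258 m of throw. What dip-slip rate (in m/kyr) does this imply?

0.554 m/kyr

dip-slip = throw / sin(dip) = 258 m / sin(66.1°) = 282.2 m
rate = 282.2 m / 509 ka = 0.000554 m/yr = 0.554 m/kyr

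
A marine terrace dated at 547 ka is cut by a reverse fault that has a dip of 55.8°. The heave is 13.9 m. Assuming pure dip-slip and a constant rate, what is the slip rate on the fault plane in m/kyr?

dip-slip = heave / cos(dip) = 13.9 m / cos(55.8°) = 24.73 m
rate = 24.73 m / 547 ka = 0.0000452 m/yr = 0.0452 m/kyr

0.0452 m/kyr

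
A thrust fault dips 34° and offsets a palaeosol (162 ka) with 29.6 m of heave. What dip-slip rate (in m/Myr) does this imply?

dip-slip = heave / cos(dip) = 29.6 m / cos(34°) = 35.70 m
rate = 35.70 m / 162 ka = 0.000220 m/yr = 220 m/Myr

220 m/Myr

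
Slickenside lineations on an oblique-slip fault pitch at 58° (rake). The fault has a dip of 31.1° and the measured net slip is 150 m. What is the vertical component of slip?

65.7 m

dip-slip = net slip × sin(rake) = 150 m × sin(58°) = 127.2 m
throw = dip-slip × sin(dip) = 127.2 × sin(31.1°) = 65.7 m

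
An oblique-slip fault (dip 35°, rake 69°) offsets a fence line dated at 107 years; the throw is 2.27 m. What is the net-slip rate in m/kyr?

39.6 m/kyr

dip-slip = throw / sin(dip) = 2.27 / sin(35°) = 3.958 m
net slip = dip-slip / sin(rake) = 3.958 / sin(69°) = 4.239 m
rate = 4.239 m / 107 years = 0.0396 m/yr = 39.6 m/kyr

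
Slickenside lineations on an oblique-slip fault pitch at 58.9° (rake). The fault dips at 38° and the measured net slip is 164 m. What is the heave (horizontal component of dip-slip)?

111 m

dip-slip = net slip × sin(rake) = 164 m × sin(58.9°) = 140.4 m
heave = dip-slip × cos(dip) = 140.4 × cos(38°) = 111 m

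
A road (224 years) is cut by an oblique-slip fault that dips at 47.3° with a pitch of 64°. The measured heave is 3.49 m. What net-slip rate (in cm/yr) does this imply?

2.56 cm/yr

dip-slip = heave / cos(dip) = 3.49 / cos(47.3°) = 5.146 m
net slip = dip-slip / sin(rake) = 5.146 / sin(64°) = 5.726 m
rate = 5.726 m / 224 years = 0.0256 m/yr = 2.56 cm/yr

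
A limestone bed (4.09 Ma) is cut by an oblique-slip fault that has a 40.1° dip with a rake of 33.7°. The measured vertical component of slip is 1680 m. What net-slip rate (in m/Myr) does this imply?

1150 m/Myr

dip-slip = throw / sin(dip) = 1680 / sin(40.1°) = 2608 m
net slip = dip-slip / sin(rake) = 2608 / sin(33.7°) = 4701 m
rate = 4701 m / 4.09 Ma = 0.00115 m/yr = 1150 m/Myr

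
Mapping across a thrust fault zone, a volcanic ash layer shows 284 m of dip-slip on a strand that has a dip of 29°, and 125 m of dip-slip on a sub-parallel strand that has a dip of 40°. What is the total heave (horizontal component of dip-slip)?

344 m

heave_A = 284 × cos(29°) = 248.4 m
heave_B = 125 × cos(40°) = 95.76 m
total = 248.4 + 95.76 = 344 m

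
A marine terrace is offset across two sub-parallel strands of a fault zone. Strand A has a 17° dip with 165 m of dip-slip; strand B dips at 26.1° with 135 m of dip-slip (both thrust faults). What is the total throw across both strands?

throw_A = 165 × sin(17°) = 48.24 m
throw_B = 135 × sin(26.1°) = 59.39 m
total = 48.24 + 59.39 = 108 m

108 m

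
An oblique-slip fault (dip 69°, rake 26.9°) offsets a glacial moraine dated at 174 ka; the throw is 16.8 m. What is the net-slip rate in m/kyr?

0.229 m/kyr

dip-slip = throw / sin(dip) = 16.8 / sin(69°) = 18 m
net slip = dip-slip / sin(rake) = 18 / sin(26.9°) = 39.77 m
rate = 39.77 m / 174 ka = 0.000229 m/yr = 0.229 m/kyr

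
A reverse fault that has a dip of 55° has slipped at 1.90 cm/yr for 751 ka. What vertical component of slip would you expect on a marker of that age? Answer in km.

11.7 km

dip-slip = rate × time = 1.90 cm/yr × 751 ka = 14270 m
throw = dip-slip × sin(dip) = 14270 × sin(55°) = 11700 m = 11.7 km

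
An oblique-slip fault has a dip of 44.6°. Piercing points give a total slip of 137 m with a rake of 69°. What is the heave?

dip-slip = net slip × sin(rake) = 137 m × sin(69°) = 127.9 m
heave = dip-slip × cos(dip) = 127.9 × cos(44.6°) = 91.1 m

91.1 m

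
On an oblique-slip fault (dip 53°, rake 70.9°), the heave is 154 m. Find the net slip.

271 m

dip-slip = heave / cos(dip) = 154 / cos(53°) = 255.9 m
net slip = dip-slip / sin(rake) = 255.9 / sin(70.9°) = 271 m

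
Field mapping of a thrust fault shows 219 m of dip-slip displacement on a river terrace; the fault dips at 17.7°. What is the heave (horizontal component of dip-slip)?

heave = dip-slip × cos(dip) = 219 m × cos(17.7°) = 209 m

209 m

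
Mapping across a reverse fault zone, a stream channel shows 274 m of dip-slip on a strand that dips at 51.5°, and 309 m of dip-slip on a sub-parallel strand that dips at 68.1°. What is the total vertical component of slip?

throw_A = 274 × sin(51.5°) = 214.4 m
throw_B = 309 × sin(68.1°) = 286.7 m
total = 214.4 + 286.7 = 501 m

501 m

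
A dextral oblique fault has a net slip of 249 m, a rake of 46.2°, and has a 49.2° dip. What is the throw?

dip-slip = net slip × sin(rake) = 249 m × sin(46.2°) = 179.7 m
throw = dip-slip × sin(dip) = 179.7 × sin(49.2°) = 136 m

136 m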